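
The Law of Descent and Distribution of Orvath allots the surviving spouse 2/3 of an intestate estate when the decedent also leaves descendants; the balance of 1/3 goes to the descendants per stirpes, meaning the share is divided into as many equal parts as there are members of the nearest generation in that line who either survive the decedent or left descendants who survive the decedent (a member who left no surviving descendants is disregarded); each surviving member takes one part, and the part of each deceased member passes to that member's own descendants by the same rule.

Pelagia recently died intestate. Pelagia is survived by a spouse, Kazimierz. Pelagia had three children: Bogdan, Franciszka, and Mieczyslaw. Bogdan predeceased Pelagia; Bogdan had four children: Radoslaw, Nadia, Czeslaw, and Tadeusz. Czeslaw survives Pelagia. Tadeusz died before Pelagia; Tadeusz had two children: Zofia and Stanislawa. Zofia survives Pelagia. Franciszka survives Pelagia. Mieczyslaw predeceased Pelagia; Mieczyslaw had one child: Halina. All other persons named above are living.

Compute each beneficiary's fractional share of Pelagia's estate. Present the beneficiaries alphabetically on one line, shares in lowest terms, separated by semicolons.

Czeslaw 1/36; Franciszka 1/9; Halina 1/9; Kazimierz 2/3; Nadia 1/36; Radoslaw 1/36; Stanislawa 1/72; Zofia 1/72

Kazimierz, as surviving spouse, takes 2/3.
The remaining 1/3 passes to Pelagia's descendants per stirpes.
The 1/3 is divided into 3 equal shares of 1/9 among Bogdan, Franciszka, Mieczyslaw.
Bogdan predeceased; the 1/9 allotted to Bogdan's branch passes to Bogdan's issue by representation.
The 1/9 is divided into 4 equal shares of 1/36 among Radoslaw, Nadia, Czeslaw, Tadeusz.
Radoslaw is living and takes 1/36.
Nadia is living and takes 1/36.
Czeslaw is living and takes 1/36.
Tadeusz predeceased; the 1/36 allotted to Tadeusz's branch passes to Tadeusz's issue by representation.
The 1/36 is divided into 2 equal shares of 1/72 among Zofia, Stanislawa.
Zofia is living and takes 1/72.
Stanislawa is living and takes 1/72.
Franciszka is living and takes 1/9.
Mieczyslaw predeceased; the 1/9 allotted to Mieczyslaw's branch passes to Mieczyslaw's issue by representation.
Halina is the sole taker at this level and receives the full 1/9.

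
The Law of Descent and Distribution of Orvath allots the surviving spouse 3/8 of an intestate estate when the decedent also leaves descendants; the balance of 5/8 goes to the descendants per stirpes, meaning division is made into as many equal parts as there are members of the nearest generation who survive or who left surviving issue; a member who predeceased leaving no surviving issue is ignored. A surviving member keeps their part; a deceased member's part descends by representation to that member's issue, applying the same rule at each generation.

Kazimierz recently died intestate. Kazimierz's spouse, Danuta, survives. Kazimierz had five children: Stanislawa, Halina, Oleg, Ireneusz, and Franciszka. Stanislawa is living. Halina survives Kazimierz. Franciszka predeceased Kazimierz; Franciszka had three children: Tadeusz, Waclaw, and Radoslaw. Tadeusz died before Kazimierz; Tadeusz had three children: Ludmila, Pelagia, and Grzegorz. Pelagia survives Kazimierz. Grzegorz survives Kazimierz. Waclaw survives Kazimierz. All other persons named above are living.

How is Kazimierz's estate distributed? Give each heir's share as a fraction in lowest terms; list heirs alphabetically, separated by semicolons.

Danuta 3/8; Grzegorz 1/72; Halina 1/8; Ireneusz 1/8; Ludmila 1/72; Oleg 1/8; Pelagia 1/72; Radoslaw 1/24; Stanislawa 1/8; Waclaw 1/24

Danuta, as surviving spouse, takes 3/8.
The remaining 5/8 passes to Kazimierz's descendants per stirpes.
The 5/8 is divided into 5 equal shares of 1/8 among Stanislawa, Halina, Oleg, Ireneusz, Franciszka.
Stanislawa is living and takes 1/8.
Halina is living and takes 1/8.
Oleg is living and takes 1/8.
Ireneusz is living and takes 1/8.
Franciszka predeceased; the 1/8 allotted to Franciszka's branch passes to Franciszka's issue by representation.
The 1/8 is divided into 3 equal shares of 1/24 among Tadeusz, Waclaw, Radoslaw.
Tadeusz predeceased; the 1/24 allotted to Tadeusz's branch passes to Tadeusz's issue by representation.
The 1/24 is divided into 3 equal shares of 1/72 among Ludmila, Pelagia, Grzegorz.
Ludmila is living and takes 1/72.
Pelagia is living and takes 1/72.
Grzegorz is living and takes 1/72.
Waclaw is living and takes 1/24.
Radoslaw is living and takes 1/24.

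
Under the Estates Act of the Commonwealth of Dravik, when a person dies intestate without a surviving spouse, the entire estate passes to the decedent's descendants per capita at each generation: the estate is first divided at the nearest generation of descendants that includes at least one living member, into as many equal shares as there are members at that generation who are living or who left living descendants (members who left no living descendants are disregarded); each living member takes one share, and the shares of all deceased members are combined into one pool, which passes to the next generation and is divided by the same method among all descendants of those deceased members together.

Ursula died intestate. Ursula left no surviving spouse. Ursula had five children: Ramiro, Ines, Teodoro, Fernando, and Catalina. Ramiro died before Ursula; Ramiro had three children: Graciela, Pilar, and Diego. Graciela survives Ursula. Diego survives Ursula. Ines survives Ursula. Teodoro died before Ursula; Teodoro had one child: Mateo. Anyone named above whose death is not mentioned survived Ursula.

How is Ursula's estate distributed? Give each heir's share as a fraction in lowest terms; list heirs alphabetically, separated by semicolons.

Catalina 1/5; Diego 1/10; Fernando 1/5; Graciela 1/10; Ines 1/5; Mateo 1/10; Pilar 1/10

There is no surviving spouse, so the entire estate passes to Ursula's descendants per capita at each generation.
At generation 1 (Ramiro, Ines, Teodoro, Fernando, Catalina) there are 5 shares of (1)/5 = 1/5 each.
Living: Ines, Fernando, and Catalina — each takes 1/5.
Deceased: Ramiro and Teodoro. Their combined 2/5 is pooled and carried to generation 2.
At generation 2 (Graciela, Pilar, Diego, Mateo) there are 4 shares of (2/5)/4 = 1/10 each.
Living: Graciela, Pilar, Diego, and Mateo — each takes 1/10.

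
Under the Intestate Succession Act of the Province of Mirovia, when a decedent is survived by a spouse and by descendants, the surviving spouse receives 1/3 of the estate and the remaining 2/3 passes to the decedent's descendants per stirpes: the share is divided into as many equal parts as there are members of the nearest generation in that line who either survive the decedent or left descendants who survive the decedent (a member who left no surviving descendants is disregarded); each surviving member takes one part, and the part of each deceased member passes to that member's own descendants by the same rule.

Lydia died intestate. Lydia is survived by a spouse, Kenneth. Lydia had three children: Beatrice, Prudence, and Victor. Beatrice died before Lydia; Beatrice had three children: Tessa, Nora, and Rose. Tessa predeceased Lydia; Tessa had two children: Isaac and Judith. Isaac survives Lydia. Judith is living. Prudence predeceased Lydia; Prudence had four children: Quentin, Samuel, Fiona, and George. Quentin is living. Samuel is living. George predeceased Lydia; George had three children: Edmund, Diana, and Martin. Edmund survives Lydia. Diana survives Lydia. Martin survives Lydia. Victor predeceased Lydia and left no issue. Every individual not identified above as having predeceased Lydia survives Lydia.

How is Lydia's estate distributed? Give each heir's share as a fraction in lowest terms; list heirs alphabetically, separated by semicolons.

Kenneth, as surviving spouse, takes 1/3.
The remaining 2/3 passes to Lydia's descendants per stirpes.
Victor left no surviving issue, so that branch lapses and is disregarded.
The 2/3 is divided into 2 equal shares of 1/3 among Beatrice, Prudence.
Beatrice predeceased; the 1/3 allotted to Beatrice's branch passes to Beatrice's issue by representation.
The 1/3 is divided into 3 equal shares of 1/9 among Tessa, Nora, Rose.
Tessa predeceased; the 1/9 allotted to Tessa's branch passes to Tessa's issue by representation.
The 1/9 is divided into 2 equal shares of 1/18 among Isaac, Judith.
Isaac is living and takes 1/18.
Judith is living and takes 1/18.
Nora is living and takes 1/9.
Rose is living and takes 1/9.
Prudence predeceased; the 1/3 allotted to Prudence's branch passes to Prudence's issue by representation.
The 1/3 is divided into 4 equal shares of 1/12 among Quentin, Samuel, Fiona, George.
Quentin is living and takes 1/12.
Samuel is living and takes 1/12.
Fiona is living and takes 1/12.
George predeceased; the 1/12 allotted to George's branch passes to George's issue by representation.
The 1/12 is divided into 3 equal shares of 1/36 among Edmund, Diana, Martin.
Edmund is living and takes 1/36.
Diana is living and takes 1/36.
Martin is living and takes 1/36.

Diana 1/36; Edmund 1/36; Fiona 1/12; Isaac 1/18; Judith 1/18; Kenneth 1/3; Martin 1/36; Nora 1/9; Quentin 1/12; Rose 1/9; Samuel 1/12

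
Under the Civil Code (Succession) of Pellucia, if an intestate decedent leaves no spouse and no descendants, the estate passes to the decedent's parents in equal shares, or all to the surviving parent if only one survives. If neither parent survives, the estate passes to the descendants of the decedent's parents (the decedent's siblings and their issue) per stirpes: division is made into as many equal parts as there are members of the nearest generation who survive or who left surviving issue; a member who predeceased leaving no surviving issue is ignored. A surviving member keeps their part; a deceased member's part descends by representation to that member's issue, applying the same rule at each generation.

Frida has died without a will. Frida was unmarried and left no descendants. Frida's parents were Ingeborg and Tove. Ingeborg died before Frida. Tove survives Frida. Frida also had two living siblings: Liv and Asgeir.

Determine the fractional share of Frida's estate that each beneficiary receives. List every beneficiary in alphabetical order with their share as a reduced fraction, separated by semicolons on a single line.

Tove 1

Only one parent, Tove, survives, so Tove takes the entire estate. The siblings take nothing because a surviving parent has priority.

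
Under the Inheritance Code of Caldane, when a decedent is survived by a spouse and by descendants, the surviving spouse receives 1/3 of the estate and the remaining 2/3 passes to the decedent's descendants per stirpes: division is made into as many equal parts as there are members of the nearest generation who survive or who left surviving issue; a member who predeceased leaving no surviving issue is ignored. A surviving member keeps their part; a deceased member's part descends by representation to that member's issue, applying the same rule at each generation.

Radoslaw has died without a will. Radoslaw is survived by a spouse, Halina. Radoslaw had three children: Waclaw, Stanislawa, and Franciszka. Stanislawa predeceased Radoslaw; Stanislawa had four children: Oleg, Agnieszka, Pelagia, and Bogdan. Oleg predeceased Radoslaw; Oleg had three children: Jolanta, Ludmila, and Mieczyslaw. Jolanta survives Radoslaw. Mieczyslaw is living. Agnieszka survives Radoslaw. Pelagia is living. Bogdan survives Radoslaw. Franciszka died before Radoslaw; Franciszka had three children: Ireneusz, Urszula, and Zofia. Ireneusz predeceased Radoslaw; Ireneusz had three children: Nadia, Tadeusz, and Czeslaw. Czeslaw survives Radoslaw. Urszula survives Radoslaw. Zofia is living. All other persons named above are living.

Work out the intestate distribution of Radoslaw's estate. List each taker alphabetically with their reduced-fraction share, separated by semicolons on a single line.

Agnieszka 1/18; Bogdan 1/18; Czeslaw 2/81; Halina 1/3; Jolanta 1/54; Ludmila 1/54; Mieczyslaw 1/54; Nadia 2/81; Pelagia 1/18; Tadeusz 2/81; Urszula 2/27; Waclaw 2/9; Zofia 2/27

Halina, as surviving spouse, takes 1/3.
The remaining 2/3 passes to Radoslaw's descendants per stirpes.
The 2/3 is divided into 3 equal shares of 2/9 among Waclaw, Stanislawa, Franciszka.
Waclaw is living and takes 2/9.
Stanislawa predeceased; the 2/9 allotted to Stanislawa's branch passes to Stanislawa's issue by representation.
The 2/9 is divided into 4 equal shares of 1/18 among Oleg, Agnieszka, Pelagia, Bogdan.
Oleg predeceased; the 1/18 allotted to Oleg's branch passes to Oleg's issue by representation.
The 1/18 is divided into 3 equal shares of 1/54 among Jolanta, Ludmila, Mieczyslaw.
Jolanta is living and takes 1/54.
Ludmila is living and takes 1/54.
Mieczyslaw is living and takes 1/54.
Agnieszka is living and takes 1/18.
Pelagia is living and takes 1/18.
Bogdan is living and takes 1/18.
Franciszka predeceased; the 2/9 allotted to Franciszka's branch passes to Franciszka's issue by representation.
The 2/9 is divided into 3 equal shares of 2/27 among Ireneusz, Urszula, Zofia.
Ireneusz predeceased; the 2/27 allotted to Ireneusz's branch passes to Ireneusz's issue by representation.
The 2/27 is divided into 3 equal shares of 2/81 among Nadia, Tadeusz, Czeslaw.
Nadia is living and takes 2/81.
Tadeusz is living and takes 2/81.
Czeslaw is living and takes 2/81.
Urszula is living and takes 2/27.
Zofia is living and takes 2/27.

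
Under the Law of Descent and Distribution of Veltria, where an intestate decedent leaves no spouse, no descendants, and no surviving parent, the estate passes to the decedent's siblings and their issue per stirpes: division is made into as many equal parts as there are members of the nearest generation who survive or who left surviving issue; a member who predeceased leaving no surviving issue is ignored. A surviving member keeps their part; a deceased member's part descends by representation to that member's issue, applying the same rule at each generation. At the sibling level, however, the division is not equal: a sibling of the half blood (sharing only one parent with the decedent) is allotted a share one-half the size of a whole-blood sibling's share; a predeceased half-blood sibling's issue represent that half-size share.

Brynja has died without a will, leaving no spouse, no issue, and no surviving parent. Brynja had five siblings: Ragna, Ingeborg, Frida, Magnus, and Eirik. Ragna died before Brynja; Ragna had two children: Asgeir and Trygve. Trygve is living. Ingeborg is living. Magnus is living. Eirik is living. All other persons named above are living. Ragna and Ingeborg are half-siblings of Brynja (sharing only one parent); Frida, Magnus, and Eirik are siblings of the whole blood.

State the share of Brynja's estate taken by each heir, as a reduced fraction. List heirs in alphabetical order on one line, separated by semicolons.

No spouse, descendants, or parent survives, so the estate passes to Brynja's siblings per stirpes.
Half-blood siblings count for one-half the weight of whole-blood siblings at the initial division.
Dividing 1 in proportion to weights (total weight 4): Ragna (weight 1/2) → 1/8; Ingeborg (weight 1/2) → 1/8; Frida (weight 1) → 1/4; Magnus (weight 1) → 1/4; Eirik (weight 1) → 1/4.
Ragna predeceased; the 1/8 allotted to Ragna's branch passes to Ragna's issue by representation.
The 1/8 is divided into 2 equal shares of 1/16 among Asgeir, Trygve.
Asgeir is living and takes 1/16.
Trygve is living and takes 1/16.
Ingeborg is living and takes 1/8.
Frida is living and takes 1/4.
Magnus is living and takes 1/4.
Eirik is living and takes 1/4.

Asgeir 1/16; Eirik 1/4; Frida 1/4; Ingeborg 1/8; Magnus 1/4; Trygve 1/16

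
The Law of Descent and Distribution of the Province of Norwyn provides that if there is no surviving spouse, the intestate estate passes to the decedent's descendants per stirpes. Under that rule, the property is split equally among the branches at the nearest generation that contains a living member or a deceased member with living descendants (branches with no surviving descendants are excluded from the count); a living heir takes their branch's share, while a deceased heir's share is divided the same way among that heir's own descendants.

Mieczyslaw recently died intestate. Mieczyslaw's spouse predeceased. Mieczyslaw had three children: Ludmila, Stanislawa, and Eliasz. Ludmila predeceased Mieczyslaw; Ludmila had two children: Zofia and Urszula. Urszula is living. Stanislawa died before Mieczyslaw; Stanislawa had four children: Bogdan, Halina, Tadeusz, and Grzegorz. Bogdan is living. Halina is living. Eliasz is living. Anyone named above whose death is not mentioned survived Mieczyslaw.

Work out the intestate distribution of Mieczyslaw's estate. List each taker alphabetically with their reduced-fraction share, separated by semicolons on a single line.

Bogdan 1/12; Eliasz 1/3; Grzegorz 1/12; Halina 1/12; Tadeusz 1/12; Urszula 1/6; Zofia 1/6

There is no surviving spouse, so the entire estate passes to Mieczyslaw's descendants per stirpes.
The estate is divided into 3 equal shares of 1/3 among Ludmila, Stanislawa, Eliasz.
Ludmila predeceased; the 1/3 allotted to Ludmila's branch passes to Ludmila's issue by representation.
The 1/3 is divided into 2 equal shares of 1/6 among Zofia, Urszula.
Zofia is living and takes 1/6.
Urszula is living and takes 1/6.
Stanislawa predeceased; the 1/3 allotted to Stanislawa's branch passes to Stanislawa's issue by representation.
The 1/3 is divided into 4 equal shares of 1/12 among Bogdan, Halina, Tadeusz, Grzegorz.
Bogdan is living and takes 1/12.
Halina is living and takes 1/12.
Tadeusz is living and takes 1/12.
Grzegorz is living and takes 1/12.
Eliasz is living and takes 1/3.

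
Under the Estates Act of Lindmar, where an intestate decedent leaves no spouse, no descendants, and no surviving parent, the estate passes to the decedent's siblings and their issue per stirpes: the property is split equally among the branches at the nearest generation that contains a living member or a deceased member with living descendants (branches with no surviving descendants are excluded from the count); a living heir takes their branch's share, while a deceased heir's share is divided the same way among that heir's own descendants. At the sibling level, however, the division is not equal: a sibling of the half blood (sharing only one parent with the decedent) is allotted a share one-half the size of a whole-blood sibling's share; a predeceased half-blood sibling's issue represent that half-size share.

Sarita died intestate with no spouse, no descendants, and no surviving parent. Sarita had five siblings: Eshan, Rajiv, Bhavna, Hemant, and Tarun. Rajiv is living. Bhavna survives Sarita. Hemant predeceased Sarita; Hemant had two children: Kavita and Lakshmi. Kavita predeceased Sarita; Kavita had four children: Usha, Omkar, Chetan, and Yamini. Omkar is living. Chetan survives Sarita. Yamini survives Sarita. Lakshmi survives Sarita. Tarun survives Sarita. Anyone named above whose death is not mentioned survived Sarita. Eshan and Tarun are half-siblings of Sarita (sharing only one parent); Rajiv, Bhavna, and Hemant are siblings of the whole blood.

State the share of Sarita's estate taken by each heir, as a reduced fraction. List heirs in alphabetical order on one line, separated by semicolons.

Bhavna 1/4; Chetan 1/32; Eshan 1/8; Lakshmi 1/8; Omkar 1/32; Rajiv 1/4; Tarun 1/8; Usha 1/32; Yamini 1/32

No spouse, descendants, or parent survives, so the estate passes to Sarita's siblings per stirpes.
Half-blood siblings count for one-half the weight of whole-blood siblings at the initial division.
Dividing 1 in proportion to weights (total weight 4): Eshan (weight 1/2) → 1/8; Rajiv (weight 1) → 1/4; Bhavna (weight 1) → 1/4; Hemant (weight 1) → 1/4; Tarun (weight 1/2) → 1/8.
Eshan is living and takes 1/8.
Rajiv is living and takes 1/4.
Bhavna is living and takes 1/4.
Hemant predeceased; the 1/4 allotted to Hemant's branch passes to Hemant's issue by representation.
The 1/4 is divided into 2 equal shares of 1/8 among Kavita, Lakshmi.
Kavita predeceased; the 1/8 allotted to Kavita's branch passes to Kavita's issue by representation.
The 1/8 is divided into 4 equal shares of 1/32 among Usha, Omkar, Chetan, Yamini.
Usha is living and takes 1/32.
Omkar is living and takes 1/32.
Chetan is living and takes 1/32.
Yamini is living and takes 1/32.
Lakshmi is living and takes 1/8.
Tarun is living and takes 1/8.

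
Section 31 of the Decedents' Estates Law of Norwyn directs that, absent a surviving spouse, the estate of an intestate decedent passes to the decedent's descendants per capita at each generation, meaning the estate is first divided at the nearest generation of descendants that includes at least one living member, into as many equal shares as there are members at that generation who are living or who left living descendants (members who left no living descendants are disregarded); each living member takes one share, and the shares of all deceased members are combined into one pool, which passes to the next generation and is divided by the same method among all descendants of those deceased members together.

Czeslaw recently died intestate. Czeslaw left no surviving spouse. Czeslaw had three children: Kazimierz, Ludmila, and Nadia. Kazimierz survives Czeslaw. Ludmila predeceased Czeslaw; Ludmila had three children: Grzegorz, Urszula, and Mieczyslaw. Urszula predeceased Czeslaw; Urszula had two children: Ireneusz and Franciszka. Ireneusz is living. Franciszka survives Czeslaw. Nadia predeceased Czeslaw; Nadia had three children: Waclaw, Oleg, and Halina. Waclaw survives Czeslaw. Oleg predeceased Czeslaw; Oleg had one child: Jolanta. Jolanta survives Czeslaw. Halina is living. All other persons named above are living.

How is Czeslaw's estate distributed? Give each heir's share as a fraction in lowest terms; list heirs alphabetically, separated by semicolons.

Franciszka 2/27; Grzegorz 1/9; Halina 1/9; Ireneusz 2/27; Jolanta 2/27; Kazimierz 1/3; Mieczyslaw 1/9; Waclaw 1/9

There is no surviving spouse, so the entire estate passes to Czeslaw's descendants per capita at each generation.
At generation 1 (Kazimierz, Ludmila, Nadia) there are 3 shares of (1)/3 = 1/3 each.
Living: Kazimierz — each takes 1/3.
Deceased: Ludmila and Nadia. Their combined 2/3 is pooled and carried to generation 2.
At generation 2 (Grzegorz, Urszula, Mieczyslaw, Waclaw, Oleg, Halina) there are 6 shares of (2/3)/6 = 1/9 each.
Living: Grzegorz, Mieczyslaw, Waclaw, and Halina — each takes 1/9.
Deceased: Urszula and Oleg. Their combined 2/9 is pooled and carried to generation 3.
At generation 3 (Ireneusz, Franciszka, Jolanta) there are 3 shares of (2/9)/3 = 2/27 each.
Living: Ireneusz, Franciszka, and Jolanta — each takes 2/27.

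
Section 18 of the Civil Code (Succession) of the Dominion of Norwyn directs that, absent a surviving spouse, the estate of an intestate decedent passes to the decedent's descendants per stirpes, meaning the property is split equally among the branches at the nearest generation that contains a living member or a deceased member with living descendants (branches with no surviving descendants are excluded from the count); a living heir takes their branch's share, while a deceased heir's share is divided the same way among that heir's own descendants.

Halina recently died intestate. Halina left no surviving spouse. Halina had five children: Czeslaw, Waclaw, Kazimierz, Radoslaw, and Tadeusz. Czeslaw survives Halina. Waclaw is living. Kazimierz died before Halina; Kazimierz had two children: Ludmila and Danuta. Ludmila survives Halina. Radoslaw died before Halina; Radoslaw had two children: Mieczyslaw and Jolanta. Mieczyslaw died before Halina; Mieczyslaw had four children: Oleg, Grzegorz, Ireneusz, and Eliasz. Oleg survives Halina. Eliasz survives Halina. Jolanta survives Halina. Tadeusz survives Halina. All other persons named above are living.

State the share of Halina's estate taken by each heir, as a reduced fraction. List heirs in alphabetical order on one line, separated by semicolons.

Czeslaw 1/5; Danuta 1/10; Eliasz 1/40; Grzegorz 1/40; Ireneusz 1/40; Jolanta 1/10; Ludmila 1/10; Oleg 1/40; Tadeusz 1/5; Waclaw 1/5

There is no surviving spouse, so the entire estate passes to Halina's descendants per stirpes.
The estate is divided into 5 equal shares of 1/5 among Czeslaw, Waclaw, Kazimierz, Radoslaw, Tadeusz.
Czeslaw is living and takes 1/5.
Waclaw is living and takes 1/5.
Kazimierz predeceased; the 1/5 allotted to Kazimierz's branch passes to Kazimierz's issue by representation.
The 1/5 is divided into 2 equal shares of 1/10 among Ludmila, Danuta.
Ludmila is living and takes 1/10.
Danuta is living and takes 1/10.
Radoslaw predeceased; the 1/5 allotted to Radoslaw's branch passes to Radoslaw's issue by representation.
The 1/5 is divided into 2 equal shares of 1/10 among Mieczyslaw, Jolanta.
Mieczyslaw predeceased; the 1/10 allotted to Mieczyslaw's branch passes to Mieczyslaw's issue by representation.
The 1/10 is divided into 4 equal shares of 1/40 among Oleg, Grzegorz, Ireneusz, Eliasz.
Oleg is living and takes 1/40.
Grzegorz is living and takes 1/40.
Ireneusz is living and takes 1/40.
Eliasz is living and takes 1/40.
Jolanta is living and takes 1/10.
Tadeusz is living and takes 1/5.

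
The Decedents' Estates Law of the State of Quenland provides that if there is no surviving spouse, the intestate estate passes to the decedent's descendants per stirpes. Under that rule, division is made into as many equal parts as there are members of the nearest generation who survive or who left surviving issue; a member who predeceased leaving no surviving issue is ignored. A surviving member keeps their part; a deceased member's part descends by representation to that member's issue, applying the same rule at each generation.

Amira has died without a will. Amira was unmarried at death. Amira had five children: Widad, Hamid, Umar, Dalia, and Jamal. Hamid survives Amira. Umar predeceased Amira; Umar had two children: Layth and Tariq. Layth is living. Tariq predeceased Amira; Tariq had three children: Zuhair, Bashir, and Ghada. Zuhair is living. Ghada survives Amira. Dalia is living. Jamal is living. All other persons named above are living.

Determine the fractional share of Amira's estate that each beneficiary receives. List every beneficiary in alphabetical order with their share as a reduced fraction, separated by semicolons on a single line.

Bashir 1/30; Dalia 1/5; Ghada 1/30; Hamid 1/5; Jamal 1/5; Layth 1/10; Widad 1/5; Zuhair 1/30

There is no surviving spouse, so the entire estate passes to Amira's descendants per stirpes.
The estate is divided into 5 equal shares of 1/5 among Widad, Hamid, Umar, Dalia, Jamal.
Widad is living and takes 1/5.
Hamid is living and takes 1/5.
Umar predeceased; the 1/5 allotted to Umar's branch passes to Umar's issue by representation.
The 1/5 is divided into 2 equal shares of 1/10 among Layth, Tariq.
Layth is living and takes 1/10.
Tariq predeceased; the 1/10 allotted to Tariq's branch passes to Tariq's issue by representation.
The 1/10 is divided into 3 equal shares of 1/30 among Zuhair, Bashir, Ghada.
Zuhair is living and takes 1/30.
Bashir is living and takes 1/30.
Ghada is living and takes 1/30.
Dalia is living and takes 1/5.
Jamal is living and takes 1/5.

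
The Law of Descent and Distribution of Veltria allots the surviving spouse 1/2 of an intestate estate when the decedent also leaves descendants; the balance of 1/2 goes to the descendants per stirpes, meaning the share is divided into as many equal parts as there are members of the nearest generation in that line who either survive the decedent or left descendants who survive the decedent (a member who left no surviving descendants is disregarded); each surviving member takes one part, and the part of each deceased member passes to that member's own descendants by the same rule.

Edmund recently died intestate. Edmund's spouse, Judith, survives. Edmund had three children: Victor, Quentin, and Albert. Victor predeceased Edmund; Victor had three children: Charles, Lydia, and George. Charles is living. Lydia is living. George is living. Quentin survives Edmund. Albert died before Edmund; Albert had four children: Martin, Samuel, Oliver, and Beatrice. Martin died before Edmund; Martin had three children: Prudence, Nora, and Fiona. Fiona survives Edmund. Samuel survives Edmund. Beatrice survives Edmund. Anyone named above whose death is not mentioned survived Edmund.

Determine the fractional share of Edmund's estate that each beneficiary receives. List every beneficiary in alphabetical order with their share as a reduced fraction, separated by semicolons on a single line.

Beatrice 1/24; Charles 1/18; Fiona 1/72; George 1/18; Judith 1/2; Lydia 1/18; Nora 1/72; Oliver 1/24; Prudence 1/72; Quentin 1/6; Samuel 1/24

Judith, as surviving spouse, takes 1/2.
The remaining 1/2 passes to Edmund's descendants per stirpes.
The 1/2 is divided into 3 equal shares of 1/6 among Victor, Quentin, Albert.
Victor predeceased; the 1/6 allotted to Victor's branch passes to Victor's issue by representation.
The 1/6 is divided into 3 equal shares of 1/18 among Charles, Lydia, George.
Charles is living and takes 1/18.
Lydia is living and takes 1/18.
George is living and takes 1/18.
Quentin is living and takes 1/6.
Albert predeceased; the 1/6 allotted to Albert's branch passes to Albert's issue by representation.
The 1/6 is divided into 4 equal shares of 1/24 among Martin, Samuel, Oliver, Beatrice.
Martin predeceased; the 1/24 allotted to Martin's branch passes to Martin's issue by representation.
The 1/24 is divided into 3 equal shares of 1/72 among Prudence, Nora, Fiona.
Prudence is living and takes 1/72.
Nora is living and takes 1/72.
Fiona is living and takes 1/72.
Samuel is living and takes 1/24.
Oliver is living and takes 1/24.
Beatrice is living and takes 1/24.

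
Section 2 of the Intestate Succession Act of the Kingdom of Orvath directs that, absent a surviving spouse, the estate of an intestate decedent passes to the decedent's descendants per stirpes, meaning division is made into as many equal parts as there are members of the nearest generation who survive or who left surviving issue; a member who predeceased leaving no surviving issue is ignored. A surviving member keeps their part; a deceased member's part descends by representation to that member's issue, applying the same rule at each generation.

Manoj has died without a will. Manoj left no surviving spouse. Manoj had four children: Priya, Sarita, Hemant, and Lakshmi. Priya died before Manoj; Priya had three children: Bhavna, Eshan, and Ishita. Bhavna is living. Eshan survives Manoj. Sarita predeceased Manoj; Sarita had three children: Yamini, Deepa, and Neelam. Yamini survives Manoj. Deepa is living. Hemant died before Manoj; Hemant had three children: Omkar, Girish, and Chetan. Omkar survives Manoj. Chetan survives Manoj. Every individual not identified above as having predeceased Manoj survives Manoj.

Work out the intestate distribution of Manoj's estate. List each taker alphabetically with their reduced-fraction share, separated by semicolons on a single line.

There is no surviving spouse, so the entire estate passes to Manoj's descendants per stirpes.
The estate is divided into 4 equal shares of 1/4 among Priya, Sarita, Hemant, Lakshmi.
Priya predeceased; the 1/4 allotted to Priya's branch passes to Priya's issue by representation.
The 1/4 is divided into 3 equal shares of 1/12 among Bhavna, Eshan, Ishita.
Bhavna is living and takes 1/12.
Eshan is living and takes 1/12.
Ishita is living and takes 1/12.
Sarita predeceased; the 1/4 allotted to Sarita's branch passes to Sarita's issue by representation.
The 1/4 is divided into 3 equal shares of 1/12 among Yamini, Deepa, Neelam.
Yamini is living and takes 1/12.
Deepa is living and takes 1/12.
Neelam is living and takes 1/12.
Hemant predeceased; the 1/4 allotted to Hemant's branch passes to Hemant's issue by representation.
The 1/4 is divided into 3 equal shares of 1/12 among Omkar, Girish, Chetan.
Omkar is living and takes 1/12.
Girish is living and takes 1/12.
Chetan is living and takes 1/12.
Lakshmi is living and takes 1/4.

Bhavna 1/12; Chetan 1/12; Deepa 1/12; Eshan 1/12; Girish 1/12; Ishita 1/12; Lakshmi 1/4; Neelam 1/12; Omkar 1/12; Yamini 1/12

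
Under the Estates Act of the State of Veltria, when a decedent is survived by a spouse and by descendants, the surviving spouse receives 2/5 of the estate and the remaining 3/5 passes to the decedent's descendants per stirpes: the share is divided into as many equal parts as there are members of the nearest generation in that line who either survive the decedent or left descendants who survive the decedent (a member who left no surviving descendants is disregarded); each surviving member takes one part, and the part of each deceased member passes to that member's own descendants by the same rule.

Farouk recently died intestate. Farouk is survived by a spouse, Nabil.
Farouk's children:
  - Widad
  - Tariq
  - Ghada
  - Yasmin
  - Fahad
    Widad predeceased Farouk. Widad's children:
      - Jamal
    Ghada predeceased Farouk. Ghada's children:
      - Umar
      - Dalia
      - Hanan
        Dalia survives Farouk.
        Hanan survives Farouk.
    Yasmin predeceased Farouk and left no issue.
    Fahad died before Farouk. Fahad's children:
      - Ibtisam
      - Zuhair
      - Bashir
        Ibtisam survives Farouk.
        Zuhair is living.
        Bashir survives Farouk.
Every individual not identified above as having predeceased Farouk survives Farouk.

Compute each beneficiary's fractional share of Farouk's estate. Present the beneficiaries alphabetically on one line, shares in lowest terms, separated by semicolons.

Bashir 1/20; Dalia 1/20; Hanan 1/20; Ibtisam 1/20; Jamal 3/20; Nabil 2/5; Tariq 3/20; Umar 1/20; Zuhair 1/20

Nabil, as surviving spouse, takes 2/5.
The remaining 3/5 passes to Farouk's descendants per stirpes.
Yasmin left no surviving issue, so that branch lapses and is disregarded.
The 3/5 is divided into 4 equal shares of 3/20 among Widad, Tariq, Ghada, Fahad.
Widad predeceased; the 3/20 allotted to Widad's branch passes to Widad's issue by representation.
Jamal is the sole taker at this level and receives the full 3/20.
Tariq is living and takes 3/20.
Ghada predeceased; the 3/20 allotted to Ghada's branch passes to Ghada's issue by representation.
The 3/20 is divided into 3 equal shares of 1/20 among Umar, Dalia, Hanan.
Umar is living and takes 1/20.
Dalia is living and takes 1/20.
Hanan is living and takes 1/20.
Fahad predeceased; the 3/20 allotted to Fahad's branch passes to Fahad's issue by representation.
The 3/20 is divided into 3 equal shares of 1/20 among Ibtisam, Zuhair, Bashir.
Ibtisam is living and takes 1/20.
Zuhair is living and takes 1/20.
Bashir is living and takes 1/20.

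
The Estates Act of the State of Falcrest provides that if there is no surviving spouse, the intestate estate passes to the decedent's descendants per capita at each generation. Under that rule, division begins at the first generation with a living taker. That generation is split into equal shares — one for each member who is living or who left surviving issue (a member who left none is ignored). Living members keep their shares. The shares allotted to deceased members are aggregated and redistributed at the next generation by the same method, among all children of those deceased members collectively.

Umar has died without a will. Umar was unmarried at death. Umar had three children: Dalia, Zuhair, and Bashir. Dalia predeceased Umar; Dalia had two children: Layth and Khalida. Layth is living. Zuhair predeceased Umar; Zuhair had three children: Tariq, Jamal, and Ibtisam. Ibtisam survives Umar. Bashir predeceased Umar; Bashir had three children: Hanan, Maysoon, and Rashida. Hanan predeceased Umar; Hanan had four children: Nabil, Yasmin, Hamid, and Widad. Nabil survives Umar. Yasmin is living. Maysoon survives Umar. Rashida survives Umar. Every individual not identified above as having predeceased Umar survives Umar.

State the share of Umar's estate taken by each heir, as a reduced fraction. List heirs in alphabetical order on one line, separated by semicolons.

There is no surviving spouse, so the entire estate passes to Umar's descendants per capita at each generation.
No one at generation 1 (Dalia, Zuhair, Bashir) is living; moving to the next generation.
At generation 2 (Layth, Khalida, Tariq, Jamal, Ibtisam, Hanan, Maysoon, Rashida) there are 8 shares of (1)/8 = 1/8 each.
Living: Layth, Khalida, Tariq, Jamal, Ibtisam, Maysoon, and Rashida — each takes 1/8.
Deceased: Hanan. That 1/8 share is carried to generation 3.
At generation 3 (Nabil, Yasmin, Hamid, Widad) there are 4 shares of (1/8)/4 = 1/32 each.
Living: Nabil, Yasmin, Hamid, and Widad — each takes 1/32.

Hamid 1/32; Ibtisam 1/8; Jamal 1/8; Khalida 1/8; Layth 1/8; Maysoon 1/8; Nabil 1/32; Rashida 1/8; Tariq 1/8; Widad 1/32; Yasmin 1/32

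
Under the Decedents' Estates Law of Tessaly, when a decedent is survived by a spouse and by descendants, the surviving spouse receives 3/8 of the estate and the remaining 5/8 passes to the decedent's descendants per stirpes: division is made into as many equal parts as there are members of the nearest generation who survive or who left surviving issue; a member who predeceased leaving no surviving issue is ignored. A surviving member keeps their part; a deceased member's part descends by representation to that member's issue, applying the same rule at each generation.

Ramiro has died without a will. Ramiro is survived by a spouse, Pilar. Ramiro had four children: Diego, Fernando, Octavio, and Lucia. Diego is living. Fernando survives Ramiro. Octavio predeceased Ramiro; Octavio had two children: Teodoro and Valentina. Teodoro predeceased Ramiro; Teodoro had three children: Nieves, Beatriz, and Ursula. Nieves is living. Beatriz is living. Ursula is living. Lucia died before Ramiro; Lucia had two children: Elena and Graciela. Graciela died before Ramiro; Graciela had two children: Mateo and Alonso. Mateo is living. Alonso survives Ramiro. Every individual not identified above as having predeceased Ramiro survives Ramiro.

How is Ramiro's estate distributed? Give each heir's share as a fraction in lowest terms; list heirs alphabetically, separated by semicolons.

Pilar, as surviving spouse, takes 3/8.
The remaining 5/8 passes to Ramiro's descendants per stirpes.
The 5/8 is divided into 4 equal shares of 5/32 among Diego, Fernando, Octavio, Lucia.
Diego is living and takes 5/32.
Fernando is living and takes 5/32.
Octavio predeceased; the 5/32 allotted to Octavio's branch passes to Octavio's issue by representation.
The 5/32 is divided into 2 equal shares of 5/64 among Teodoro, Valentina.
Teodoro predeceased; the 5/64 allotted to Teodoro's branch passes to Teodoro's issue by representation.
The 5/64 is divided into 3 equal shares of 5/192 among Nieves, Beatriz, Ursula.
Nieves is living and takes 5/192.
Beatriz is living and takes 5/192.
Ursula is living and takes 5/192.
Valentina is living and takes 5/64.
Lucia predeceased; the 5/32 allotted to Lucia's branch passes to Lucia's issue by representation.
The 5/32 is divided into 2 equal shares of 5/64 among Elena, Graciela.
Elena is living and takes 5/64.
Graciela predeceased; the 5/64 allotted to Graciela's branch passes to Graciela's issue by representation.
The 5/64 is divided into 2 equal shares of 5/128 among Mateo, Alonso.
Mateo is living and takes 5/128.
Alonso is living and takes 5/128.

Alonso 5/128; Beatriz 5/192; Diego 5/32; Elena 5/64; Fernando 5/32; Mateo 5/128; Nieves 5/192; Pilar 3/8; Ursula 5/192; Valentina 5/64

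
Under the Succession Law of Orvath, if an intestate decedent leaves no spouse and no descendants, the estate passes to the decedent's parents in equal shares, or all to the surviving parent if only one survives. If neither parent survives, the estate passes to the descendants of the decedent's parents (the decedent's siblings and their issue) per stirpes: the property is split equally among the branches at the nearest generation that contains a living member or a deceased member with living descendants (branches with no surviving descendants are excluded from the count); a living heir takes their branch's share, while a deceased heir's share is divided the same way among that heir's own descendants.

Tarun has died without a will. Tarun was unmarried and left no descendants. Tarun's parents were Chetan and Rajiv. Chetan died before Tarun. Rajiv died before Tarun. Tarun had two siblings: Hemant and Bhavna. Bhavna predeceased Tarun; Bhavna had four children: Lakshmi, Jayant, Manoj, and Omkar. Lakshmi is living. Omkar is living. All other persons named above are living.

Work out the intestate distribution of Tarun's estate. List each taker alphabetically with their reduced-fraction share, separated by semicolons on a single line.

Neither parent survives and there are no descendants, so the estate passes to Tarun's siblings and their issue per stirpes.
The estate is divided into 2 equal shares of 1/2 among Hemant, Bhavna.
Hemant is living and takes 1/2.
Bhavna predeceased; the 1/2 allotted to Bhavna's branch passes to Bhavna's issue by representation.
The 1/2 is divided into 4 equal shares of 1/8 among Lakshmi, Jayant, Manoj, Omkar.
Lakshmi is living and takes 1/8.
Jayant is living and takes 1/8.
Manoj is living and takes 1/8.
Omkar is living and takes 1/8.

Hemant 1/2; Jayant 1/8; Lakshmi 1/8; Manoj 1/8; Omkar 1/8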